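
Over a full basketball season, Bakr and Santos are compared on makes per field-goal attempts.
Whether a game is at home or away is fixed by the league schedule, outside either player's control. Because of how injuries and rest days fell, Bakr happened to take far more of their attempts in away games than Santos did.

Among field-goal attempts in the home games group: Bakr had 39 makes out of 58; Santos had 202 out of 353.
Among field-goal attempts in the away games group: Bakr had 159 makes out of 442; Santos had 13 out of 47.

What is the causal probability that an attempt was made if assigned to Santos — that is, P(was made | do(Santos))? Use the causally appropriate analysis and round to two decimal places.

0.41

Nothing the player does changes game venue; the imbalance is an allocation artefact. With game venue also predicting the outcome, the pooled figure is confounded, and the within-stratum comparison is the causal one.
Standardising Santos to the population game venue mix: 0.457·202/353 + 0.543·13/47 = 0.412.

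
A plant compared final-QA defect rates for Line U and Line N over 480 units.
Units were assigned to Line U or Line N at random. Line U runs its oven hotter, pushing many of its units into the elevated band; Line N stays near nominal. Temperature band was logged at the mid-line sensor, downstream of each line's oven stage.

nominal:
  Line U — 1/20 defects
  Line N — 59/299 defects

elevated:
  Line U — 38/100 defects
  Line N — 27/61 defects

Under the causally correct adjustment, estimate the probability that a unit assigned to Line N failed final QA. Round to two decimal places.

The stratified and pooled comparisons disagree (Line U wins within each in-process temperature band; Line N wins overall), so the answer turns on the causal role of in-process temperature band.
In-process temperature band is downstream of the line. One should not condition on a consequence of treatment, so the overall rates are the right comparison.
So P(outcome | do(Line N)) is just the pooled rate for Line N: 86/360 = 0.239.

0.24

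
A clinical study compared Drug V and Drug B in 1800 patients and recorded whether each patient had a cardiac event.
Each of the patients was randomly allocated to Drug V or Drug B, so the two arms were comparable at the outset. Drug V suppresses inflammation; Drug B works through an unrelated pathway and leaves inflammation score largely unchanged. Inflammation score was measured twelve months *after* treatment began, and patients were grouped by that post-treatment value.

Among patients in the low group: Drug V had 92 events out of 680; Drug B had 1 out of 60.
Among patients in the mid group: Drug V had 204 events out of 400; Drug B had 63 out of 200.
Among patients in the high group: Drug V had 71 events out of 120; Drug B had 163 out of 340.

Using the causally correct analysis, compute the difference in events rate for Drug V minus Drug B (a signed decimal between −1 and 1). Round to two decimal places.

Inflammation score here is a post-treatment variable shaped by the drug; conditioning on it would introduce bias rather than remove it. The overall comparison is the causal one.
The causal difference is the pooled difference: 0.306 − 0.378 = -0.072.

-0.07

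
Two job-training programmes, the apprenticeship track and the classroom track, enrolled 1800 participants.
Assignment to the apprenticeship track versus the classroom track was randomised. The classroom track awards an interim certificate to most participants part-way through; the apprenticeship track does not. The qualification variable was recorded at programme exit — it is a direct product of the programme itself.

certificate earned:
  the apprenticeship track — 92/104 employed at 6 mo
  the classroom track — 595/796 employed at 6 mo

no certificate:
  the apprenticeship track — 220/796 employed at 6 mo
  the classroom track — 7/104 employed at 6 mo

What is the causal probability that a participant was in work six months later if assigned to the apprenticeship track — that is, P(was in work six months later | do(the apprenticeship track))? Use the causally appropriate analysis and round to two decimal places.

The stratified and pooled comparisons disagree (the apprenticeship track wins within each qualification attained during the programme; the classroom track wins overall), so the answer turns on the causal role of qualification attained during the programme.
Qualification attained during the programme lies on the pathway programme → qualification attained during the programme → outcome, so adjusting for it blocks the indirect effect. For the total causal effect of programme, use the unadjusted pooled rates.
So P(outcome | do(the apprenticeship track)) is just the pooled rate for the apprenticeship track: 312/900 = 0.347.

0.35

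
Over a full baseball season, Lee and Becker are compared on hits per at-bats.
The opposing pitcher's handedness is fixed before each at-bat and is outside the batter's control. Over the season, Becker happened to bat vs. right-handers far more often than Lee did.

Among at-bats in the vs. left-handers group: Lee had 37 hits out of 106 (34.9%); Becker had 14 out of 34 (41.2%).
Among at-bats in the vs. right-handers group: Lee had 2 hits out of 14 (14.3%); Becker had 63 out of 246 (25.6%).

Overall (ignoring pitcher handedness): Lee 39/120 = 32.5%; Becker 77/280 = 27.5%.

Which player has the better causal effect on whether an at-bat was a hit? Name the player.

Becker

Becker is higher inside every pitcher handedness stratum but Lee is higher in aggregate. Whether to stratify depends on how pitcher handedness relates to the player.
The imbalance in pitcher handedness arose from how at-bats were allocated, not from anything the player did; and pitcher handedness independently affects the outcome. The pooled gap is confounded — condition on pitcher handedness.
Within each level — vs. left-handers: 34.9% vs 41.2%; vs. right-handers: 14.3% vs 25.6% — Becker is higher every time.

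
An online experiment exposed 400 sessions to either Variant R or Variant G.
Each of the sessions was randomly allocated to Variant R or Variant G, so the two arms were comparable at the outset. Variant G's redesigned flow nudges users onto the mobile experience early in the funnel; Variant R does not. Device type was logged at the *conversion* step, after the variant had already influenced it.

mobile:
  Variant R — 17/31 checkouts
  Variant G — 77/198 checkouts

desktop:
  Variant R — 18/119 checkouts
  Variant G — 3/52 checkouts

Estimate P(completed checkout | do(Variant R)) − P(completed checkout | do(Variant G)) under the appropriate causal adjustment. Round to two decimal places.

-0.09

Stratifying would compare variants among sessions the variants themselves sorted into device type groups — a form of selection on an intermediate. The unconditioned pooled rates give the total causal effect.
The causal difference is the pooled difference: 0.233 − 0.320 = -0.087.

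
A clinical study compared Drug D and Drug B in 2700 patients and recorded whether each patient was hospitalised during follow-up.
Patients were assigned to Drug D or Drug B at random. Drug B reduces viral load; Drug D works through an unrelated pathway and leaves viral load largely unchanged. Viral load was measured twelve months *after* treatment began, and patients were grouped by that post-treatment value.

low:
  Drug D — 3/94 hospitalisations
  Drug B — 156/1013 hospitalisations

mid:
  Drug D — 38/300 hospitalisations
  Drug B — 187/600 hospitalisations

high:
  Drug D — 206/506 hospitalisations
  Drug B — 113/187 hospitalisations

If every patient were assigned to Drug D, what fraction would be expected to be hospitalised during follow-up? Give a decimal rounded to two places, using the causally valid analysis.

0.27

Within every viral load level Drug D has the lower rate, yet pooled Drug B does — Simpson's reversal.
Stratifying would compare drugs among patients the drugs themselves sorted into viral load groups — a form of selection on an intermediate. The unconditioned pooled rates give the total causal effect.
So P(outcome | do(Drug D)) is just the pooled rate for Drug D: 247/900 = 0.274.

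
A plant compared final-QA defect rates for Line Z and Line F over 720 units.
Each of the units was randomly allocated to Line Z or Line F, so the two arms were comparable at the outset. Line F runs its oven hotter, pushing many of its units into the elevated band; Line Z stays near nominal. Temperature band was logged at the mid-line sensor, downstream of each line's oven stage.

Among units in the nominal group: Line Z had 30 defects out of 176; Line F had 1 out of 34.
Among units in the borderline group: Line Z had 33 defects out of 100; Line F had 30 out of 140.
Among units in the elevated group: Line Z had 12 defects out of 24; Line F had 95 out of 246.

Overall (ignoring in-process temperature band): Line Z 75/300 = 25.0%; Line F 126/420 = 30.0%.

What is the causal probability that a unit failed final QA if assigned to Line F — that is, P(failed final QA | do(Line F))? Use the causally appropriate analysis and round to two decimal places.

0.30

Because the line influences in-process temperature band, in-process temperature band is a post-treatment mediator, not a confounder. Stratifying on it would bias the estimate; the causal effect is the crude pooled difference.
So P(outcome | do(Line F)) is just the pooled rate for Line F: 126/420 = 0.300.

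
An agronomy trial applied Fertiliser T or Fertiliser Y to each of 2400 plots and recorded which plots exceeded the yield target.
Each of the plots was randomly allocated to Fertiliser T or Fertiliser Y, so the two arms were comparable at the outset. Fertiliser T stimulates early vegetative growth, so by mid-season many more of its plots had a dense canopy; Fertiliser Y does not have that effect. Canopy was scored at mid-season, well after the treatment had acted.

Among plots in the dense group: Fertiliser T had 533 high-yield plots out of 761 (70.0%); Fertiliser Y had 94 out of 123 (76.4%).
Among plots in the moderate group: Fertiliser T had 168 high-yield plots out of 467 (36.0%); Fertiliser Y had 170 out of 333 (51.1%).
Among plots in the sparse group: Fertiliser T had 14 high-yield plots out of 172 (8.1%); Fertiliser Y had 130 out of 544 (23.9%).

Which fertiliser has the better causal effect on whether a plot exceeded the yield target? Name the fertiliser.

Fertiliser T

Stratifying would compare fertilisers among plots the fertilisers themselves sorted into mid-season canopy groups — a form of selection on an intermediate. The unconditioned pooled rates give the total causal effect.
Pooled: Fertiliser T 51.1% vs Fertiliser Y 39.4%; Fertiliser T is higher overall.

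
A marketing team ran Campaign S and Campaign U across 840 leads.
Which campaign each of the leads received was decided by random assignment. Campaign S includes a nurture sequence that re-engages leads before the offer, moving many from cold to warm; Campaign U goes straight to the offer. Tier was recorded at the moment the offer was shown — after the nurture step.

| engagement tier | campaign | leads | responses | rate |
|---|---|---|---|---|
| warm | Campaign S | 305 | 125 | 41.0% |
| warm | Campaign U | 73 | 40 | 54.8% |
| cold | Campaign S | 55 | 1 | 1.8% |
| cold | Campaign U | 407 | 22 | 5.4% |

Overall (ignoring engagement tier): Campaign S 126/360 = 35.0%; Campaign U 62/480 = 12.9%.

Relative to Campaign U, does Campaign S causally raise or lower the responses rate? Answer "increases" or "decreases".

Engagement tier is downstream of the campaign. One should not condition on a consequence of treatment, so the overall rates are the right comparison.
Pooled: Campaign S 35.0% vs Campaign U 12.9%; Campaign S is higher overall.

increases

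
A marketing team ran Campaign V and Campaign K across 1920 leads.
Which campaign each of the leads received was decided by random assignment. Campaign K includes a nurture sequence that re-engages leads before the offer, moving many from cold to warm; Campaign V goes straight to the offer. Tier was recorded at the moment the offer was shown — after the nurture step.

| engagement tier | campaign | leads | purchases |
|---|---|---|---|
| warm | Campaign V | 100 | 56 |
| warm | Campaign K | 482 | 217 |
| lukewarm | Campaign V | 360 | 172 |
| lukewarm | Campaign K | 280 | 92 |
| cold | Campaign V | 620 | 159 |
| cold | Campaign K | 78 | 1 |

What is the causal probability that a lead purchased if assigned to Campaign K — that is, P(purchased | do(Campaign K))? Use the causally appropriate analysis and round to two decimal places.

Campaign V is higher inside every engagement tier stratum but Campaign K is higher in aggregate. Whether to stratify depends on how engagement tier relates to the campaign.
Engagement tier is recorded after the campaign and is itself shifted by it — it sits on the causal path from campaign to outcome. Conditioning on a mediator would strip out part of the effect we want; the pooled comparison gives the total causal effect.
So P(outcome | do(Campaign K)) is just the pooled rate for Campaign K: 310/840 = 0.369.

0.37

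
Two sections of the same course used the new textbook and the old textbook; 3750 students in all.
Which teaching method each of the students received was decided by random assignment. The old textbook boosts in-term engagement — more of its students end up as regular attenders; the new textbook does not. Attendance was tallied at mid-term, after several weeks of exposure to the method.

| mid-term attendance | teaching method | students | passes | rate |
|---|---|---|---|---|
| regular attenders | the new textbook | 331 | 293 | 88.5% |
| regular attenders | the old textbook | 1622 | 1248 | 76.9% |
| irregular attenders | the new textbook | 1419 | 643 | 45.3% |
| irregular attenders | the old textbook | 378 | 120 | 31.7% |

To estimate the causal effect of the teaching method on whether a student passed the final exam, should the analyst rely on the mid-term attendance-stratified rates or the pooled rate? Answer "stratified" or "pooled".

pooled

Within every mid-term attendance level the new textbook has the higher rate, yet pooled the old textbook does — Simpson's reversal.
Mid-term attendance here is a post-treatment variable shaped by the teaching method; conditioning on it would introduce bias rather than remove it. The overall comparison is the causal one.
Pooled: the new textbook 53.5% vs the old textbook 68.4%; the old textbook is higher overall.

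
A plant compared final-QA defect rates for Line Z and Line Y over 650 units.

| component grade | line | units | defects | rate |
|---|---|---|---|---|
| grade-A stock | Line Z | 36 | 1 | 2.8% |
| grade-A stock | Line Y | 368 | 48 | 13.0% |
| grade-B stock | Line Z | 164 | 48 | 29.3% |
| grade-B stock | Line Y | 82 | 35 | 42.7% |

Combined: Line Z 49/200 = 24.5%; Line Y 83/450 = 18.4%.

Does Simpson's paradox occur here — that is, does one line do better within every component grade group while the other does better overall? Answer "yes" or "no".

Within each component grade level (grade-A stock 2.8% vs 13.0%; grade-B stock 29.3% vs 42.7%), Line Z has the lower rate every time. Pooled: 24.5% vs 18.4% — Line Y has the lower rate overall. The two comparisons disagree.

yes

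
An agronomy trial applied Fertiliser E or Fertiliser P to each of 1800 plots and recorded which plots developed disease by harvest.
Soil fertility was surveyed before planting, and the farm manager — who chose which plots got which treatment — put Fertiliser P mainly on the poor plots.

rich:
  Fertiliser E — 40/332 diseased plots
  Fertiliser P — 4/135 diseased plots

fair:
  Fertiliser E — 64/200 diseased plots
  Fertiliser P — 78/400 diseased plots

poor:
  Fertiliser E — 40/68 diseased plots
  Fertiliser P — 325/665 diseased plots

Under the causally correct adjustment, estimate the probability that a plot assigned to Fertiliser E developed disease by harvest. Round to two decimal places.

Since soil fertility is a pre-existing factor (not a product of the fertiliser) and it affects the outcome on its own, it is a confounder. The stratified rates, not the pooled rate, identify the causal effect.
Standardising Fertiliser E to the population soil fertility mix: 0.259·40/332 + 0.333·64/200 + 0.407·40/68 = 0.377.

0.38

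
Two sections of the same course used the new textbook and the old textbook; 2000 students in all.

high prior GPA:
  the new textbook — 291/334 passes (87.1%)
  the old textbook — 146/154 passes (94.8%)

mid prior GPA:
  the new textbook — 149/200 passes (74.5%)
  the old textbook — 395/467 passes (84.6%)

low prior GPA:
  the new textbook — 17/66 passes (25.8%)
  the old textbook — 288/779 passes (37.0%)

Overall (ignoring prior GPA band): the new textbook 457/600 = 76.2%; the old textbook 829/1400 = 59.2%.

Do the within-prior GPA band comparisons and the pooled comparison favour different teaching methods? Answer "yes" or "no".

Within each prior GPA band level (high prior GPA 87.1% vs 94.8%; mid prior GPA 74.5% vs 84.6%; low prior GPA 25.8% vs 37.0%), the old textbook has the higher rate every time. Pooled: 76.2% vs 59.2% — the new textbook has the higher rate overall. The two comparisons disagree.

yes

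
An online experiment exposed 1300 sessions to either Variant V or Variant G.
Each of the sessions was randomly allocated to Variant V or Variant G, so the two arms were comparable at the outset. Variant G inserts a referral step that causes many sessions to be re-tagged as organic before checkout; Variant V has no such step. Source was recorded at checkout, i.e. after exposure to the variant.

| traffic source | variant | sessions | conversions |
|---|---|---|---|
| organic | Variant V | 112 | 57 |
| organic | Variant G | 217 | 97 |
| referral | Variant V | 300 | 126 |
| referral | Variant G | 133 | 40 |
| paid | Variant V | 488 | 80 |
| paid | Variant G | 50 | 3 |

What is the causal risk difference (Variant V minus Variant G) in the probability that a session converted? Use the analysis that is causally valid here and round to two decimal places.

Variant V is higher inside every traffic source stratum but Variant G is higher in aggregate. Whether to stratify depends on how traffic source relates to the variant.
Traffic source here is a post-treatment variable shaped by the variant; conditioning on it would introduce bias rather than remove it. The overall comparison is the causal one.
The causal difference is the pooled difference: 0.292 − 0.350 = -0.058.

-0.06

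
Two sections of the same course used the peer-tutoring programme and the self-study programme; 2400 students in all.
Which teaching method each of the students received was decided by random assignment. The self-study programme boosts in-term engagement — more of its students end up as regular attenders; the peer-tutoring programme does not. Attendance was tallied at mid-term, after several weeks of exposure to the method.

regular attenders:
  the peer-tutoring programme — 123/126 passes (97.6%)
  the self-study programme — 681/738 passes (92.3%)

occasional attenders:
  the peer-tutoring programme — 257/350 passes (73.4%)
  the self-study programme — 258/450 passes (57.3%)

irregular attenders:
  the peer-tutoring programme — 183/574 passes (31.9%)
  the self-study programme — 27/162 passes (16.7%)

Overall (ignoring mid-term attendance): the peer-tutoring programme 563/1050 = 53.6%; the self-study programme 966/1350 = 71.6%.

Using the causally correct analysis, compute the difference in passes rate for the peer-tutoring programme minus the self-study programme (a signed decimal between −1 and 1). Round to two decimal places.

-0.18

The mid-term attendance-specific comparison favours the peer-tutoring programme throughout, but the pooled figures favour the self-study programme. The question is whether to condition on mid-term attendance.
Because the teaching method influences mid-term attendance, mid-term attendance is a post-treatment mediator, not a confounder. Stratifying on it would bias the estimate; the causal effect is the crude pooled difference.
The causal difference is the pooled difference: 0.536 − 0.716 = -0.179.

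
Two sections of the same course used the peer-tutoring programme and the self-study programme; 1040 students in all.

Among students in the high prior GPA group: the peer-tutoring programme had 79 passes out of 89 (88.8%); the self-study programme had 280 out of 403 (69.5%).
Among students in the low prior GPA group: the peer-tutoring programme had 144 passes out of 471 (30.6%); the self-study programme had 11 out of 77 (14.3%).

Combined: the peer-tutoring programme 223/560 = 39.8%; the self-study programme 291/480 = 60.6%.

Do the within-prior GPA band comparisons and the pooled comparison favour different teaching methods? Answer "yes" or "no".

yes

Within each prior GPA band level (high prior GPA 88.8% vs 69.5%; low prior GPA 30.6% vs 14.3%), the peer-tutoring programme has the higher rate every time. Pooled: 39.8% vs 60.6% — the self-study programme has the higher rate overall. The two comparisons disagree.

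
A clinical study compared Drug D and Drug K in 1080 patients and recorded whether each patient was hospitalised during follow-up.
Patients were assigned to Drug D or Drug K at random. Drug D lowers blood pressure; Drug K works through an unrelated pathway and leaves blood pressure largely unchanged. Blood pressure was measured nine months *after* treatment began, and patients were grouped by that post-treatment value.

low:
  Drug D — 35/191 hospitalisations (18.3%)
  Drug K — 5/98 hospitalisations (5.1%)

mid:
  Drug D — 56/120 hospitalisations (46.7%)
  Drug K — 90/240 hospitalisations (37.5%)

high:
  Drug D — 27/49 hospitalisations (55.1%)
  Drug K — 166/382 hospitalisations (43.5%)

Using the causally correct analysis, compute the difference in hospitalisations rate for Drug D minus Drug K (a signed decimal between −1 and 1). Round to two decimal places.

Blood pressure lies on the pathway drug → blood pressure → outcome, so adjusting for it blocks the indirect effect. For the total causal effect of drug, use the unadjusted pooled rates.
The causal difference is the pooled difference: 0.328 − 0.362 = -0.035.

-0.03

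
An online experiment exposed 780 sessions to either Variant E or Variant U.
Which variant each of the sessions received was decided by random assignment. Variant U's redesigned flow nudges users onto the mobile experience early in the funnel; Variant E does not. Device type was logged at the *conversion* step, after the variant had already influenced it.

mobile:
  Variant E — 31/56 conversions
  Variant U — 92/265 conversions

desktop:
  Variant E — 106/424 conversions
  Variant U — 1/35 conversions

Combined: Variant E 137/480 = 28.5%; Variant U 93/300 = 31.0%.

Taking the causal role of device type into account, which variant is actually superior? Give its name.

The stratified and pooled comparisons disagree (Variant E wins within each device type; Variant U wins overall), so the answer turns on the causal role of device type.
Stratifying would compare variants among sessions the variants themselves sorted into device type groups — a form of selection on an intermediate. The unconditioned pooled rates give the total causal effect.
Pooled: Variant E 28.5% vs Variant U 31.0%; Variant U is higher overall.

Variant U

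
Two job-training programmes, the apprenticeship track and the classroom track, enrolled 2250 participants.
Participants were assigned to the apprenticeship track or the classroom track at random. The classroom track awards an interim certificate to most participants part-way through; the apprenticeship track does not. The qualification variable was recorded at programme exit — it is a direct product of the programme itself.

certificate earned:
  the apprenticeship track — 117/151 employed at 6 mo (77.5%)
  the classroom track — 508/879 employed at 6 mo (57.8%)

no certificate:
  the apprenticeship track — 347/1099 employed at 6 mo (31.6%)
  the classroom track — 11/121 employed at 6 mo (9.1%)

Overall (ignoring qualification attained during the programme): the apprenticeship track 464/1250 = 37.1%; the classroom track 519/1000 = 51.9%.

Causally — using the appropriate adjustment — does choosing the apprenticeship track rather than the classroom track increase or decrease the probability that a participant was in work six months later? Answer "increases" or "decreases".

The qualification attained during the programme-specific comparison favours the apprenticeship track throughout, but the pooled figures favour the classroom track. The question is whether to condition on qualification attained during the programme.
Stratifying would compare programmes among participants the programmes themselves sorted into qualification attained during the programme groups — a form of selection on an intermediate. The unconditioned pooled rates give the total causal effect.
Pooled: the apprenticeship track 37.1% vs the classroom track 51.9%; the classroom track is higher overall.

decreases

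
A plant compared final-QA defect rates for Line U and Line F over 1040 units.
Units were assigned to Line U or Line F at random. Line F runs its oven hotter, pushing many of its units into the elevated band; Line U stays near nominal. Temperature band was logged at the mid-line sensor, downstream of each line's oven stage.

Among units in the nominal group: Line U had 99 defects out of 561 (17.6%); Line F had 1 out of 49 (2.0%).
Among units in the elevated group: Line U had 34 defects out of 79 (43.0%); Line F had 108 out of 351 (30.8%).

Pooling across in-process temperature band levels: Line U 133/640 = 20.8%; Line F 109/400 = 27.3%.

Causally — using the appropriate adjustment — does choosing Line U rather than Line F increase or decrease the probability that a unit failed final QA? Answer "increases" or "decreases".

Within every in-process temperature band level Line F has the lower rate, yet pooled Line U does — Simpson's reversal.
The distribution of in-process temperature band is itself part of what the line does — it is an intermediate outcome. Holding it fixed would remove that part of the effect; the total effect is the pooled difference.
Pooled: Line U 20.8% vs Line F 27.3%; Line U is lower overall.

decreases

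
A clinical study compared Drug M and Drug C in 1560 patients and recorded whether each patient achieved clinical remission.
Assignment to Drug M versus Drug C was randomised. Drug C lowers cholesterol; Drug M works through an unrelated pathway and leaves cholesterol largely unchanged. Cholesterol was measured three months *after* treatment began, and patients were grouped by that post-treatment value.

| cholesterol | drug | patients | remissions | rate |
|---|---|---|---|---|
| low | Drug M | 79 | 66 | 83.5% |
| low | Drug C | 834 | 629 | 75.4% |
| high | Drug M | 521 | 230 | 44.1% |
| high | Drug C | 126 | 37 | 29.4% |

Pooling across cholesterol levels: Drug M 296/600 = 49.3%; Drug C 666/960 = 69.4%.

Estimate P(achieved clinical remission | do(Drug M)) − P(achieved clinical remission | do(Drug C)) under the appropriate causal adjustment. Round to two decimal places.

Within every cholesterol level Drug M has the higher rate, yet pooled Drug C does — Simpson's reversal.
The distribution of cholesterol is itself part of what the drug does — it is an intermediate outcome. Holding it fixed would remove that part of the effect; the total effect is the pooled difference.
The causal difference is the pooled difference: 0.493 − 0.694 = -0.200.

-0.20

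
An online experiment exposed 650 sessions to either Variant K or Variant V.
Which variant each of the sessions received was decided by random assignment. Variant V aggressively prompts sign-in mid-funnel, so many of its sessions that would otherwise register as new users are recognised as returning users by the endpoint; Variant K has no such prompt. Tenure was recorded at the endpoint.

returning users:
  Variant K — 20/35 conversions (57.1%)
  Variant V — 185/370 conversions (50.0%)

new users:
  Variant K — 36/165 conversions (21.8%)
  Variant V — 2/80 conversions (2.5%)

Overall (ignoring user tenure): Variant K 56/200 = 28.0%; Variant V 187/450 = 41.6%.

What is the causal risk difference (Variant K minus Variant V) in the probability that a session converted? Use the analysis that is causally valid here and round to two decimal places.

User tenure lies on the pathway variant → user tenure → outcome, so adjusting for it blocks the indirect effect. For the total causal effect of variant, use the unadjusted pooled rates.
The causal difference is the pooled difference: 0.280 − 0.416 = -0.136.

-0.14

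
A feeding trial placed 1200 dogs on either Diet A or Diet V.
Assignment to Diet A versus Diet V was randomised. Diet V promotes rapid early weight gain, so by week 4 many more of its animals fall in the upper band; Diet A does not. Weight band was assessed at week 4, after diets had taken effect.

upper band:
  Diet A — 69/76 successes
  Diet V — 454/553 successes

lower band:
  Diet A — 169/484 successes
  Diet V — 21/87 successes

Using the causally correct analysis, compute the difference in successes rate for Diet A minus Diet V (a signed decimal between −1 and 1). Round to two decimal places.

Within every week-4 weight band level Diet A has the higher rate, yet pooled Diet V does — Simpson's reversal.
The distribution of week-4 weight band is itself part of what the diet does — it is an intermediate outcome. Holding it fixed would remove that part of the effect; the total effect is the pooled difference.
The causal difference is the pooled difference: 0.425 − 0.742 = -0.317.

-0.32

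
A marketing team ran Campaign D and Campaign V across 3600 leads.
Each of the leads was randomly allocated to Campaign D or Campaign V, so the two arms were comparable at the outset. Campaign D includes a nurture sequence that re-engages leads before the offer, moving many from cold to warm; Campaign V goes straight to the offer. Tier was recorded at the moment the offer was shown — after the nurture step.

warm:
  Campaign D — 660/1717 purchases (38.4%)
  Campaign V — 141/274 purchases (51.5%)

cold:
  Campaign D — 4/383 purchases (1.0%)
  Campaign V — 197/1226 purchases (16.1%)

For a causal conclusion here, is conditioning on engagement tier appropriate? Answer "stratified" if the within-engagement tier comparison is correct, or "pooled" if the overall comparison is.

pooled

The stratified and pooled comparisons disagree (Campaign V wins within each engagement tier; Campaign D wins overall), so the answer turns on the causal role of engagement tier.
Engagement tier is downstream of the campaign. One should not condition on a consequence of treatment, so the overall rates are the right comparison.
Pooled: Campaign D 31.6% vs Campaign V 22.5%; Campaign D is higher overall.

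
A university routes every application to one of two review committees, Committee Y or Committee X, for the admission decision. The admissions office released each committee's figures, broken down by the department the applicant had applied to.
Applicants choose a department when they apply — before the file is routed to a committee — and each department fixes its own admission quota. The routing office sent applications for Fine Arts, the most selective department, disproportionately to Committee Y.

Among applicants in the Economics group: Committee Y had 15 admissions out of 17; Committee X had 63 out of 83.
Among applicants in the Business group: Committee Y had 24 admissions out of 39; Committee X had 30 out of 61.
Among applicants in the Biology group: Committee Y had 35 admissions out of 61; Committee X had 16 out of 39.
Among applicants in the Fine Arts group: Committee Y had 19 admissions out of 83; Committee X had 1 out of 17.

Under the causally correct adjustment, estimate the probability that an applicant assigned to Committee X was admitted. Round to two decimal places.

Department satisfies the back-door criterion: it is not a descendant of the review committee, and it blocks the spurious path from review committee to outcome. Adjusting for it (i.e., using the within-department rates) gives the causal effect.
Standardising Committee X to the population department mix: 0.250·63/83 + 0.250·30/61 + 0.250·16/39 + 0.250·1/17 = 0.430.

0.43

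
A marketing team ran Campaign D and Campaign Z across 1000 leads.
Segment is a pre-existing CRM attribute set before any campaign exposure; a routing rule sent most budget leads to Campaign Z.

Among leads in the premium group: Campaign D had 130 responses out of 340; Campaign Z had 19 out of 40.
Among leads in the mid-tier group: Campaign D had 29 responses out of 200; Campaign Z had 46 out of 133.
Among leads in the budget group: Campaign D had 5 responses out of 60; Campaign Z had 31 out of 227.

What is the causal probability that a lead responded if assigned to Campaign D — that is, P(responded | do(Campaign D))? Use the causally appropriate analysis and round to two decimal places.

Customer segment differs across campaigns for reasons unrelated to any effect of the campaign itself, and it separately predicts the outcome — a classic confounder. We must compare within customer segment levels.
Standardising Campaign D to the population customer segment mix: 0.380·130/340 + 0.333·29/200 + 0.287·5/60 = 0.217.

0.22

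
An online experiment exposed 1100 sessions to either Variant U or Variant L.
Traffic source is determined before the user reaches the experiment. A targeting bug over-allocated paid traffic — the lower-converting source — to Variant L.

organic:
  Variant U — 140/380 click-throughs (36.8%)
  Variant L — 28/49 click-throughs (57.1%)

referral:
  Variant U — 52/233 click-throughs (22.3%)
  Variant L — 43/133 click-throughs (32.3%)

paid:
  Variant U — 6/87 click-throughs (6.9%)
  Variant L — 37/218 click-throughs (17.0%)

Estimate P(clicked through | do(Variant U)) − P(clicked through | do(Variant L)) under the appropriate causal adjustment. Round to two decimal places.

-0.14

Since traffic source is a pre-existing factor (not a product of the variant) and it affects the outcome on its own, it is a confounder. The stratified rates, not the pooled rate, identify the causal effect.
Adjusting over the population distribution of traffic source: 0.390·(0.368−0.571) + 0.333·(0.223−0.323) + 0.277·(0.069−0.170) = -0.140.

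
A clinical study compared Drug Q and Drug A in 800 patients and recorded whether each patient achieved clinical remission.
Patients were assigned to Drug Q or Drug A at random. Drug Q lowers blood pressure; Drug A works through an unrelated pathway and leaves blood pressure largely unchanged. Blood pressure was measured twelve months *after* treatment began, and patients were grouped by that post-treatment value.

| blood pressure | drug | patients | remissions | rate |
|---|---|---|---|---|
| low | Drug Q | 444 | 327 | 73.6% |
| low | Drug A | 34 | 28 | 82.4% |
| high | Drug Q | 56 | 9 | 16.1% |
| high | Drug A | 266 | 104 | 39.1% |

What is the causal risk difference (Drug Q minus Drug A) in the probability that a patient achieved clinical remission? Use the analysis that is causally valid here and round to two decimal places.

The stratified and pooled comparisons disagree (Drug A wins within each blood pressure; Drug Q wins overall), so the answer turns on the causal role of blood pressure.
Blood pressure lies on the pathway drug → blood pressure → outcome, so adjusting for it blocks the indirect effect. For the total causal effect of drug, use the unadjusted pooled rates.
The causal difference is the pooled difference: 0.672 − 0.440 = +0.232.

+0.23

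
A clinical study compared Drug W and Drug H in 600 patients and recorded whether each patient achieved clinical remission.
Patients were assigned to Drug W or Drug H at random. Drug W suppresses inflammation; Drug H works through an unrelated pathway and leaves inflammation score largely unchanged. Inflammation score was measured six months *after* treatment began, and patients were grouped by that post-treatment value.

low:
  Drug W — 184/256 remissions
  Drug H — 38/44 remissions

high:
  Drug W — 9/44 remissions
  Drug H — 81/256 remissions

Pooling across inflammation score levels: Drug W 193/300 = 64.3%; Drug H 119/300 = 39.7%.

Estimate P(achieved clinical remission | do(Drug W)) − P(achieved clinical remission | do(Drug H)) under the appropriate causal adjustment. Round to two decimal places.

Inflammation score is recorded after the drug and is itself shifted by it — it sits on the causal path from drug to outcome. Conditioning on a mediator would strip out part of the effect we want; the pooled comparison gives the total causal effect.
The causal difference is the pooled difference: 0.643 − 0.397 = +0.247.

+0.25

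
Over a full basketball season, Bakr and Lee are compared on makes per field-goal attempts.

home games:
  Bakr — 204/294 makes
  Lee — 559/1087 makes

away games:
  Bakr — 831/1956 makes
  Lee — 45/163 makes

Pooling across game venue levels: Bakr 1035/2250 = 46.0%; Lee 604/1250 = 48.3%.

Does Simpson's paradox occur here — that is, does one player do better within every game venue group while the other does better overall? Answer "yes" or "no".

Within each game venue level (home games 69.4% vs 51.4%; away games 42.5% vs 27.6%), Bakr has the higher rate every time. Pooled: 46.0% vs 48.3% — Lee has the higher rate overall. The two comparisons disagree.

yes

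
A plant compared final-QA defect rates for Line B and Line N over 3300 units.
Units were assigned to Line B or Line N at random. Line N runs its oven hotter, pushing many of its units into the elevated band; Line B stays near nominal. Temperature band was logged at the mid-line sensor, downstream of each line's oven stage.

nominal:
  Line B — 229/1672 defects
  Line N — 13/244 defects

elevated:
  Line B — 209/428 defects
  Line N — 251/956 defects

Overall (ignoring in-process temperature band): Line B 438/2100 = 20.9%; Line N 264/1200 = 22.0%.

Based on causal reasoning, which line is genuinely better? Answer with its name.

Line B

Line N is lower inside every in-process temperature band stratum but Line B is lower in aggregate. Whether to stratify depends on how in-process temperature band relates to the line.
In-process temperature band is downstream of the line. One should not condition on a consequence of treatment, so the overall rates are the right comparison.
Pooled: Line B 20.9% vs Line N 22.0%; Line B is lower overall.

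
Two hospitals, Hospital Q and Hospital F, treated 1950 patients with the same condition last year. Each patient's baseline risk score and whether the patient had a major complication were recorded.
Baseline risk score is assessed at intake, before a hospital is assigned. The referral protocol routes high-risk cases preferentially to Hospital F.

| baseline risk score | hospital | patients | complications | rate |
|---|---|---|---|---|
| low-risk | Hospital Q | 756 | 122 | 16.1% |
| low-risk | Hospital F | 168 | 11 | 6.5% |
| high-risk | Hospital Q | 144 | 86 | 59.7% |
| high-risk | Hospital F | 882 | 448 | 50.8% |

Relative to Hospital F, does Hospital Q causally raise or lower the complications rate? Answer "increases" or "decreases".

increases

Nothing the hospital does changes baseline risk score; the imbalance is an allocation artefact. With baseline risk score also predicting the outcome, the pooled figure is confounded, and the within-stratum comparison is the causal one.
Within each level — low-risk: 16.1% vs 6.5%; high-risk: 59.7% vs 50.8% — Hospital F is lower every time.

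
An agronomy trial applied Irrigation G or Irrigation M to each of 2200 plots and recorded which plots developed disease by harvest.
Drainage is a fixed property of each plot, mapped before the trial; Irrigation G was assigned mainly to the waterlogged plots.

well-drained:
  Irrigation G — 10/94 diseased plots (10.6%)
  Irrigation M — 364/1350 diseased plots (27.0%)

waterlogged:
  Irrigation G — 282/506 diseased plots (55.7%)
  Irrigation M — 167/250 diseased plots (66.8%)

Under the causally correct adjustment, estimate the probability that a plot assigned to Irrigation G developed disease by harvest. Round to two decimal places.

The field drainage-specific comparison favours Irrigation G throughout, but the pooled figures favour Irrigation M. The question is whether to condition on field drainage.
Nothing the irrigation does changes field drainage; the imbalance is an allocation artefact. With field drainage also predicting the outcome, the pooled figure is confounded, and the within-stratum comparison is the causal one.
Standardising Irrigation G to the population field drainage mix: 0.656·10/94 + 0.344·282/506 = 0.261.

0.26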